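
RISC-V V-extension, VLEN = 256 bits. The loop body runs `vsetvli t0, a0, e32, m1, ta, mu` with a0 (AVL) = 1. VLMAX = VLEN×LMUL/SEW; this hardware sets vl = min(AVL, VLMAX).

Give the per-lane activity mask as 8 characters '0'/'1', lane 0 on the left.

VLMAX = VLEN×LMUL/SEW = 256×1/32 = 8
AVL=1 ≤ VLMAX=8, so vl = 1
bits (lane 0 leftmost): 10000000

predicate = 10000000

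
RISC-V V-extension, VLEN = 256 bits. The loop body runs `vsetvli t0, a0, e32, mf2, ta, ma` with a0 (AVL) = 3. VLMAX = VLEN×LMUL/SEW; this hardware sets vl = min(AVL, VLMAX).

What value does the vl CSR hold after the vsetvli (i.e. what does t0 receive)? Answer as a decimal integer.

vl = 3

VLMAX = VLEN×LMUL/SEW = 256×1/2/32 = 4
AVL=3 ≤ VLMAX=4, so vl = 3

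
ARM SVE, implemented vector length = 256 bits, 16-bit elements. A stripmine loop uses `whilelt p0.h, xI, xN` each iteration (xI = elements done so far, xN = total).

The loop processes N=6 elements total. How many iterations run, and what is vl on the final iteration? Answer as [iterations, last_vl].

lane count: 256 div 16 = 16
6 elements at 16/iter → 1 passes, remainder 6 on the last

[iterations, last_vl] = [1, 6]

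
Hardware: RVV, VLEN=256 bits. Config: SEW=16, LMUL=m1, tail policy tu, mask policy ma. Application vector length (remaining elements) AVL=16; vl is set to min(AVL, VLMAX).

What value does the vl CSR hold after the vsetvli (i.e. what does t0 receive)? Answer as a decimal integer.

vl = 16

lanes per group: 256·1/16 = 16
vl ← min(16, 16) = 16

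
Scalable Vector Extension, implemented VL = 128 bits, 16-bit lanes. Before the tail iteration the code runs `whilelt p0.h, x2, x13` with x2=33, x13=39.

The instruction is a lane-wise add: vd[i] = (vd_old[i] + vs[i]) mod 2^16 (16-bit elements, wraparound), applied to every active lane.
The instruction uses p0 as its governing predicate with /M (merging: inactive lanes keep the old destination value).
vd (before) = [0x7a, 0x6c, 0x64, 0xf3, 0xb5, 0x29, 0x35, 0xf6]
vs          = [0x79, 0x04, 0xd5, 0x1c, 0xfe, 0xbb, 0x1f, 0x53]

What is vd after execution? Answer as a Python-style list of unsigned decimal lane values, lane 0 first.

128-bit reg / 16-bit elem → 8 lanes
p0[j] = (33+j < 39); true for j=0..5 → 6 lanes set
vd[0] add(0x7a,0x79) -> 0xf3
vd[1] add(0x6c,0x04) -> 0x70
vd[2] add(0x64,0xd5) -> 0x139
vd[3] add(0xf3,0x1c) -> 0x10f
vd[4] add(0xb5,0xfe) -> 0x1b3
vd[5] add(0x29,0xbb) -> 0xe4
vd[6] tail/keep -> 0x35
vd[7] tail/keep -> 0xf6

vd = [243, 112, 313, 271, 435, 228, 53, 246]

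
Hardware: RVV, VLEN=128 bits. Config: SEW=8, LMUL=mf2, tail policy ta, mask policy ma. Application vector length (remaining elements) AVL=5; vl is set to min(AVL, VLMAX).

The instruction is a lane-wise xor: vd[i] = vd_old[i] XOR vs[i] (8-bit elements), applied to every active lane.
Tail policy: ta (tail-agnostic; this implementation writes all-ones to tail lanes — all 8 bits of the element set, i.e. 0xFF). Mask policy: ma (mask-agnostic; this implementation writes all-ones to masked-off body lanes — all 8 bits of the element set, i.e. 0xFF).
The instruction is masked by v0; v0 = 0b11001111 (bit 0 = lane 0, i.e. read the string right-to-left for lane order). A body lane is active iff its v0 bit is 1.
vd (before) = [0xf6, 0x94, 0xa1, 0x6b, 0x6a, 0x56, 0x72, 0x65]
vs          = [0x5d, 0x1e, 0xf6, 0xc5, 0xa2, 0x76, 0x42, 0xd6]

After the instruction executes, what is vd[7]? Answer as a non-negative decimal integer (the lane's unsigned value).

vd[7] = 255

VLMAX = (128 × 1/2) / 8 = 8 lanes
vl ← min(5, 8) = 5
[0] xor(0xf6,0x5d) = 0xab
[1] xor(0x94,0x1e) = 0x8a
[2] xor(0xa1,0xf6) = 0x57
[3] xor(0x6b,0xc5) = 0xae
[4] mask-off/ones = 0xff
[5] tail/ones = 0xff
[6] tail/ones = 0xff
[7] tail/ones = 0xff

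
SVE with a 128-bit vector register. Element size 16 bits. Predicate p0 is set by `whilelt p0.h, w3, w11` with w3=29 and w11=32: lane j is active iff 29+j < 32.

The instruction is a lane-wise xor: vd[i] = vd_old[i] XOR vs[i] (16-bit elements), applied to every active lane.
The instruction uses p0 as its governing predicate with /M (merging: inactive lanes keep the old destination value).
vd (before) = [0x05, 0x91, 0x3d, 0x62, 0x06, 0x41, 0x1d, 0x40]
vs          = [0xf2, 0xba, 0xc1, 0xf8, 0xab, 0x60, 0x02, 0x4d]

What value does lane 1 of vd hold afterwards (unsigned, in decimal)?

vd[1] = 43

lane count: 128 div 16 = 8
p0[j] = (29+j < 32); true for j=0..2 → 3 lanes set
  i=0: xor(0x05,0xf2) → 247
  i=1: xor(0x91,0xba) → 43
  i=2: xor(0x3d,0xc1) → 252
  i=3: tail/keep → 98
  i=4: tail/keep → 6
  i=5: tail/keep → 65
  i=6: tail/keep → 29
  i=7: tail/keep → 64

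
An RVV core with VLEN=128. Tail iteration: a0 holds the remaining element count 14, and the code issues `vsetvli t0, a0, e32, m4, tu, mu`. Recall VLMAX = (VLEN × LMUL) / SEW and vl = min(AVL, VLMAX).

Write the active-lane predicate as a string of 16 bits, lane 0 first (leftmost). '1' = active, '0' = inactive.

VLMAX = (128 × 4) / 32 = 16 lanes
vl ← min(14, 16) = 14
bits (lane 0 leftmost): 1111111111111100

predicate = 1111111111111100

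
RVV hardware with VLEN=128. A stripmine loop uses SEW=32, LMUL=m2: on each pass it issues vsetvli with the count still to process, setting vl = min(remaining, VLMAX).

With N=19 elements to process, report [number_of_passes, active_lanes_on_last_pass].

[iterations, last_vl] = [3, 3]

lanes per group: 128·2/32 = 8
19 elements at 8/iter → 3 passes, remainder 3 on the last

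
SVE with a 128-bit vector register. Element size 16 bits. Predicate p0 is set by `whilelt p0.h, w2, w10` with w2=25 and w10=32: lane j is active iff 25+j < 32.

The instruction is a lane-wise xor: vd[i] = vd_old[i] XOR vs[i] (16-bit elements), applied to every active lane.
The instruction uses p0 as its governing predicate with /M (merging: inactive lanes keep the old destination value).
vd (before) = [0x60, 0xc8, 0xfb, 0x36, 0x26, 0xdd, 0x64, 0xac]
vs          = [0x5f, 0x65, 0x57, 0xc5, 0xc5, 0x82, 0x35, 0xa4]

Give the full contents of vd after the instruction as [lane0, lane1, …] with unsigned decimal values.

register lanes = 128/16 = 8
active while 25+j < 32, i.e. j ∈ [0,7) capped at 8 ⇒ 7
  i=0: xor(0x60,0x5f) → 63
  i=1: xor(0xc8,0x65) → 173
  i=2: xor(0xfb,0x57) → 172
  i=3: xor(0x36,0xc5) → 243
  i=4: xor(0x26,0xc5) → 227
  i=5: xor(0xdd,0x82) → 95
  i=6: xor(0x64,0x35) → 81
  i=7: tail/keep → 172

vd = [63, 173, 172, 243, 227, 95, 81, 172]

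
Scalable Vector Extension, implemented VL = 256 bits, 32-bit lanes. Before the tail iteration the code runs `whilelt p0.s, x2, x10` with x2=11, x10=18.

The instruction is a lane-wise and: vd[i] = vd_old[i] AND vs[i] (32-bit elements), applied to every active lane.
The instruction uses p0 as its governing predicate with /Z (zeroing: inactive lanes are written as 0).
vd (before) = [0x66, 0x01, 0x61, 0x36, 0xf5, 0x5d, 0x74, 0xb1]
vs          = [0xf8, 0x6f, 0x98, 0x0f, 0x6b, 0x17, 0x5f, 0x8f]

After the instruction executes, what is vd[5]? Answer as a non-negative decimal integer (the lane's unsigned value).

vd[5] = 21

register lanes = 256/32 = 8
whilelt: lane j active iff 11+j < 18 → j < 7 → 7 active
vd[0] and(0x66,0xf8) -> 0x60
vd[1] and(0x01,0x6f) -> 0x01
vd[2] and(0x61,0x98) -> 0x00
vd[3] and(0x36,0x0f) -> 0x06
vd[4] and(0xf5,0x6b) -> 0x61
vd[5] and(0x5d,0x17) -> 0x15
vd[6] and(0x74,0x5f) -> 0x54
vd[7] tail/zero -> 0x00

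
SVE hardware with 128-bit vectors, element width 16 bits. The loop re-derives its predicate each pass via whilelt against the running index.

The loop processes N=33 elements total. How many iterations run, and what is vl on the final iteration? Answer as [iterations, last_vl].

[iterations, last_vl] = [5, 1]

register lanes = 128/16 = 8
iterations = ceil(33/8) = 5; final-pass vl = 1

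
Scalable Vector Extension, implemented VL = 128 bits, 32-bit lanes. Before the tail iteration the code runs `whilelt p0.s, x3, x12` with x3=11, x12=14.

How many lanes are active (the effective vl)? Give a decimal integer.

vl = 3

register lanes = 128/32 = 4
active while 11+j < 14, i.e. j ∈ [0,3) capped at 4 ⇒ 3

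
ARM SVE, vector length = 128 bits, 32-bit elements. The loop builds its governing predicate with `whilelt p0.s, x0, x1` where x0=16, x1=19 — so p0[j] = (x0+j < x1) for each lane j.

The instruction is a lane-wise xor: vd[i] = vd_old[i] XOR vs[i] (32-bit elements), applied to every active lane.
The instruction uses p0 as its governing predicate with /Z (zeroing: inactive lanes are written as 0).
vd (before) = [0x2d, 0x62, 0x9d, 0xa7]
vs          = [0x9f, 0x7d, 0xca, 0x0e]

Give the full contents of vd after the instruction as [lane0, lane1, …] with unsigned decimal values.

128-bit reg / 32-bit elem → 4 lanes
active while 16+j < 19, i.e. j ∈ [0,3) capped at 4 ⇒ 3
lane  0: xor(0x2d,0x9f) ⇒ 0xb2
lane  1: xor(0x62,0x7d) ⇒ 0x1f
lane  2: xor(0x9d,0xca) ⇒ 0x57
lane  3: tail/zero ⇒ 0x00

vd = [178, 31, 87, 0]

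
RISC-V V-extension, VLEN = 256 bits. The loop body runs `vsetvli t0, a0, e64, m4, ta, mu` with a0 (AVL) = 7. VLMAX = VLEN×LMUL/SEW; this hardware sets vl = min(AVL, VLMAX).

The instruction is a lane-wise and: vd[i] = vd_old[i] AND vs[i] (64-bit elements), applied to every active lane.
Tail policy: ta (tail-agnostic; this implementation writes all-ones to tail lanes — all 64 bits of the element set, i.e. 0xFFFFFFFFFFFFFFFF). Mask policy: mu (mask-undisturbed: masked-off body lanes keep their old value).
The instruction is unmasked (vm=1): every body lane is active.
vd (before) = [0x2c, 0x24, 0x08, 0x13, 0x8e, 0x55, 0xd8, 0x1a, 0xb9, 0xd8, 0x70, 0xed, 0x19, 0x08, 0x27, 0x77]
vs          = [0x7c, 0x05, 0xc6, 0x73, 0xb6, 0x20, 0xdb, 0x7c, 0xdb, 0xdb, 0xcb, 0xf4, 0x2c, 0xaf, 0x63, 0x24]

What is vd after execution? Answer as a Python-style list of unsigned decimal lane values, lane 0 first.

vd = [44, 4, 0, 19, 134, 0, 216, 18446744073709551615, 18446744073709551615, 18446744073709551615, 18446744073709551615, 18446744073709551615, 18446744073709551615, 18446744073709551615, 18446744073709551615, 18446744073709551615]

VLMAX = VLEN×LMUL/SEW = 256×4/64 = 16
vl ← min(7, 16) = 7
vd[0] and(0x2c,0x7c) -> 0x2c
vd[1] and(0x24,0x05) -> 0x04
vd[2] and(0x08,0xc6) -> 0x00
vd[3] and(0x13,0x73) -> 0x13
vd[4] and(0x8e,0xb6) -> 0x86
vd[5] and(0x55,0x20) -> 0x00
vd[6] and(0xd8,0xdb) -> 0xd8
vd[7] tail/ones -> 0xffffffffffffffff
vd[8] tail/ones -> 0xffffffffffffffff
vd[9] tail/ones -> 0xffffffffffffffff
vd[10] tail/ones -> 0xffffffffffffffff
vd[11] tail/ones -> 0xffffffffffffffff
vd[12] tail/ones -> 0xffffffffffffffff
vd[13] tail/ones -> 0xffffffffffffffff
vd[14] tail/ones -> 0xffffffffffffffff
vd[15] tail/ones -> 0xffffffffffffffff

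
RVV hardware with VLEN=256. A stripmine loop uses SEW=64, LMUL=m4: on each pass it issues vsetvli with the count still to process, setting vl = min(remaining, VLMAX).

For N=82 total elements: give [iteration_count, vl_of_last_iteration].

VLMAX = (256 × 4) / 64 = 16 lanes
iterations = ceil(82/16) = 6; final-pass vl = 2

[iterations, last_vl] = [6, 2]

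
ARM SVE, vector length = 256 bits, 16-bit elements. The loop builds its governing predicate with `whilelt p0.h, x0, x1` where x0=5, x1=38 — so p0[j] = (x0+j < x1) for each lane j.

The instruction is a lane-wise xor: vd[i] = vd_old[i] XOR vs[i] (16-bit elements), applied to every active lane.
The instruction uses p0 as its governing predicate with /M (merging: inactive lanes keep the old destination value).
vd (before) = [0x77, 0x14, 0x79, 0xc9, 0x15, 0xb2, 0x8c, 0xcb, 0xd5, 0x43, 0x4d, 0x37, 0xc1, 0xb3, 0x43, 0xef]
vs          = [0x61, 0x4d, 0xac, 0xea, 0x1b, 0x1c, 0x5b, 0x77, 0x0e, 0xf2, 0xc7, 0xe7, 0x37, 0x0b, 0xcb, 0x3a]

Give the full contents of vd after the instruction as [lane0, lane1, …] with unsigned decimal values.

lane count: 256 div 16 = 16
p0[j] = (5+j < 38); true for j=0..15 → 16 lanes set
  i=0: xor(0x77,0x61) → 22
  i=1: xor(0x14,0x4d) → 89
  i=2: xor(0x79,0xac) → 213
  i=3: xor(0xc9,0xea) → 35
  i=4: xor(0x15,0x1b) → 14
  i=5: xor(0xb2,0x1c) → 174
  i=6: xor(0x8c,0x5b) → 215
  i=7: xor(0xcb,0x77) → 188
  i=8: xor(0xd5,0x0e) → 219
  i=9: xor(0x43,0xf2) → 177
  i=10: xor(0x4d,0xc7) → 138
  i=11: xor(0x37,0xe7) → 208
  i=12: xor(0xc1,0x37) → 246
  i=13: xor(0xb3,0x0b) → 184
  i=14: xor(0x43,0xcb) → 136
  i=15: xor(0xef,0x3a) → 213

vd = [22, 89, 213, 35, 14, 174, 215, 188, 219, 177, 138, 208, 246, 184, 136, 213]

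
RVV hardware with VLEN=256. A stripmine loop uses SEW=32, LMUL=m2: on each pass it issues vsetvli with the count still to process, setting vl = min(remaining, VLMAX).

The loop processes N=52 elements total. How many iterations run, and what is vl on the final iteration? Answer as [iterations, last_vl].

[iterations, last_vl] = [4, 4]

VLMAX = VLEN×LMUL/SEW = 256×2/32 = 16
52 elements at 16/iter → 4 passes, remainder 4 on the last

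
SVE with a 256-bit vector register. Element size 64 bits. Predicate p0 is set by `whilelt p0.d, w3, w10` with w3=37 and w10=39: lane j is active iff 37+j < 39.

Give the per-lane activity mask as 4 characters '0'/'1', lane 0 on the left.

predicate = 1100

256-bit reg / 64-bit elem → 4 lanes
active while 37+j < 39, i.e. j ∈ [0,2) capped at 4 ⇒ 2
bits (lane 0 leftmost): 1100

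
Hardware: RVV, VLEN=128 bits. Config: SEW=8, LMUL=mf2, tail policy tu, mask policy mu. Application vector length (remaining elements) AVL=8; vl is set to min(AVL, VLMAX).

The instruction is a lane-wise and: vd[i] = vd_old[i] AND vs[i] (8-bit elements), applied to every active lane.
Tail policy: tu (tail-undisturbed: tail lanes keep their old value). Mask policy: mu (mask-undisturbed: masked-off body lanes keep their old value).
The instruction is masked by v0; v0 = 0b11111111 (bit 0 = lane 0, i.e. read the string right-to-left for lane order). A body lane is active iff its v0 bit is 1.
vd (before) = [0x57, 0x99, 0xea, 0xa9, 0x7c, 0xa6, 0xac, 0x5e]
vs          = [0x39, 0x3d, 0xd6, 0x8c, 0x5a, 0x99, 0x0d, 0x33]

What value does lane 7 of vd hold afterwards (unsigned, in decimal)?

lanes per group: 128·1/2/8 = 8
AVL=8 ≤ VLMAX=8, so vl = 8
  i=0: and(0x57,0x39) → 17
  i=1: and(0x99,0x3d) → 25
  i=2: and(0xea,0xd6) → 194
  i=3: and(0xa9,0x8c) → 136
  i=4: and(0x7c,0x5a) → 88
  i=5: and(0xa6,0x99) → 128
  i=6: and(0xac,0x0d) → 12
  i=7: and(0x5e,0x33) → 18

vd[7] = 18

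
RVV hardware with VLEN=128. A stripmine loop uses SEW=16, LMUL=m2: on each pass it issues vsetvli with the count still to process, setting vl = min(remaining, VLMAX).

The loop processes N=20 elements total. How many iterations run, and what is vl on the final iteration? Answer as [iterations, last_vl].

VLMAX = (128 × 2) / 16 = 16 lanes
iterations = ceil(20/16) = 2; final-pass vl = 4

[iterations, last_vl] = [2, 4]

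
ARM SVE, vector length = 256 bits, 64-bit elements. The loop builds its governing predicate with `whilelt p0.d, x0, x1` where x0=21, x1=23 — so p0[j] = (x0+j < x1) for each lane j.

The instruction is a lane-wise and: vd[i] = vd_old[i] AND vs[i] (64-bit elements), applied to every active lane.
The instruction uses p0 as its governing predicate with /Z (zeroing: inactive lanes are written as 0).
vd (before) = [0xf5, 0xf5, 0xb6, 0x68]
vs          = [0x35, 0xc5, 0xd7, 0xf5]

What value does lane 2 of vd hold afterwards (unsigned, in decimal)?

vd[2] = 0

register lanes = 256/64 = 4
whilelt: lane j active iff 21+j < 23 → j < 2 → 2 active
lane  0: and(0xf5,0x35) ⇒ 0x35
lane  1: and(0xf5,0xc5) ⇒ 0xc5
lane  2: tail/zero ⇒ 0x00
lane  3: tail/zero ⇒ 0x00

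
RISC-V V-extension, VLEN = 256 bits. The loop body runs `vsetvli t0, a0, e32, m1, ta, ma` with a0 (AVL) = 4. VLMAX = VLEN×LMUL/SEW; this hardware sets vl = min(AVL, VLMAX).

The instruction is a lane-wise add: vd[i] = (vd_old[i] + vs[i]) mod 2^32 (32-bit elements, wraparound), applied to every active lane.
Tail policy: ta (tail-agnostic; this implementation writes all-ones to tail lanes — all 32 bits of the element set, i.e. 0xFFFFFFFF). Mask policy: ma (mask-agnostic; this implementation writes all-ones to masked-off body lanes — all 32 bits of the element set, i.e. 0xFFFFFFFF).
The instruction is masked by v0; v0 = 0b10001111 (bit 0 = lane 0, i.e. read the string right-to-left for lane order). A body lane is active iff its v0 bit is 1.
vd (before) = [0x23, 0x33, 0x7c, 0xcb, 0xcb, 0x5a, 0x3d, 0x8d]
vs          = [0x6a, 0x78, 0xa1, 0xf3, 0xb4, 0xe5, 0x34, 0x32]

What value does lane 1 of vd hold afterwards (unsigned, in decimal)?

VLMAX = VLEN×LMUL/SEW = 256×1/32 = 8
vl = min(AVL, VLMAX) = min(4, 8) = 4
  i=0: add(0x23,0x6a) → 141
  i=1: add(0x33,0x78) → 171
  i=2: add(0x7c,0xa1) → 285
  i=3: add(0xcb,0xf3) → 446
  i=4: tail/ones → 4294967295
  i=5: tail/ones → 4294967295
  i=6: tail/ones → 4294967295
  i=7: tail/ones → 4294967295

vd[1] = 171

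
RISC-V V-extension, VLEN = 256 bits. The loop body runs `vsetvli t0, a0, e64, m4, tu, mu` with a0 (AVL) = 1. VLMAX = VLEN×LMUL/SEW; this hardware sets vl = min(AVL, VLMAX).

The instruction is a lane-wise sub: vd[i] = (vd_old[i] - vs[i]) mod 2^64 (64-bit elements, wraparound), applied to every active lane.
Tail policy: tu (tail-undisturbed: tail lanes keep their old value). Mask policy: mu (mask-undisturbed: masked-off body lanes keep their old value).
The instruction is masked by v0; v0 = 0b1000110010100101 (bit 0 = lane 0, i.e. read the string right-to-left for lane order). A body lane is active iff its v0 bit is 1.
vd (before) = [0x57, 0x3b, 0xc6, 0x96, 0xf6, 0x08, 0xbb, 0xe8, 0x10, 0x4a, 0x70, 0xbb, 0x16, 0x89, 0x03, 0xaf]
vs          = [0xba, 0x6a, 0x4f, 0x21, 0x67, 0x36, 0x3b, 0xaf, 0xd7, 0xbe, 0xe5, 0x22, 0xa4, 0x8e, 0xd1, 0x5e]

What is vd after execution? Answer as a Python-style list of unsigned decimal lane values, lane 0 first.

VLMAX = VLEN×LMUL/SEW = 256×4/64 = 16
AVL=1 ≤ VLMAX=16, so vl = 1
[0] sub(0x57,0xba) = 0xffffffffffffff9d
[1] tail/keep = 0x3b
[2] tail/keep = 0xc6
[3] tail/keep = 0x96
[4] tail/keep = 0xf6
[5] tail/keep = 0x08
[6] tail/keep = 0xbb
[7] tail/keep = 0xe8
[8] tail/keep = 0x10
[9] tail/keep = 0x4a
[10] tail/keep = 0x70
[11] tail/keep = 0xbb
[12] tail/keep = 0x16
[13] tail/keep = 0x89
[14] tail/keep = 0x03
[15] tail/keep = 0xaf

vd = [18446744073709551517, 59, 198, 150, 246, 8, 187, 232, 16, 74, 112, 187, 22, 137, 3, 175]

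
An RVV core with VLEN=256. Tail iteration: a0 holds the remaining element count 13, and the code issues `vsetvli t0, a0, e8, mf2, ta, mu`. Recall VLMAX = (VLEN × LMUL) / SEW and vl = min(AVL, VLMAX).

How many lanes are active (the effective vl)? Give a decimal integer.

lanes per group: 256·1/2/8 = 16
AVL=13 ≤ VLMAX=16, so vl = 13

vl = 13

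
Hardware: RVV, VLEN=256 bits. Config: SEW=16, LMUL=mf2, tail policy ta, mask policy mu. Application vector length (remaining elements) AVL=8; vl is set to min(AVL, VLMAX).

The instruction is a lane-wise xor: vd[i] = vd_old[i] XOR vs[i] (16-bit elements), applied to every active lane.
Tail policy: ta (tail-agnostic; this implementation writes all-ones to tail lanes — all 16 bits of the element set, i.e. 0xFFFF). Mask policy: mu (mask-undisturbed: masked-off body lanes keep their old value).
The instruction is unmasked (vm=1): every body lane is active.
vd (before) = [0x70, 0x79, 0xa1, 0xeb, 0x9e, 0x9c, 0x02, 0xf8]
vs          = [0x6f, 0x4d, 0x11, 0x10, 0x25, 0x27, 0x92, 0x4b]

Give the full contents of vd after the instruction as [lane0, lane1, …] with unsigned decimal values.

VLMAX = (256 × 1/2) / 16 = 8 lanes
vl ← min(8, 8) = 8
[0] xor(0x70,0x6f) = 0x1f
[1] xor(0x79,0x4d) = 0x34
[2] xor(0xa1,0x11) = 0xb0
[3] xor(0xeb,0x10) = 0xfb
[4] xor(0x9e,0x25) = 0xbb
[5] xor(0x9c,0x27) = 0xbb
[6] xor(0x02,0x92) = 0x90
[7] xor(0xf8,0x4b) = 0xb3

vd = [31, 52, 176, 251, 187, 187, 144, 179]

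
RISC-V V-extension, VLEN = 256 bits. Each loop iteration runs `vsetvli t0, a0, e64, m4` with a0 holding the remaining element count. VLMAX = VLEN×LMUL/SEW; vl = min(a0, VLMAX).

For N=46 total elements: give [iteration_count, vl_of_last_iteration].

[iterations, last_vl] = [3, 14]

VLMAX = (256 × 4) / 64 = 16 lanes
iterations = ceil(46/16) = 3; final-pass vl = 14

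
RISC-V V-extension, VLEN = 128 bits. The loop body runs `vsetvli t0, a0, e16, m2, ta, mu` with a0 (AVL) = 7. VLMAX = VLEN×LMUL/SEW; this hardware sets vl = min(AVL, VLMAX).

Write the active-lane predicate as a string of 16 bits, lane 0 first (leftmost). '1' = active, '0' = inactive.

predicate = 1111111000000000

VLMAX = VLEN×LMUL/SEW = 128×2/16 = 16
AVL=7 ≤ VLMAX=16, so vl = 7
bits (lane 0 leftmost): 1111111000000000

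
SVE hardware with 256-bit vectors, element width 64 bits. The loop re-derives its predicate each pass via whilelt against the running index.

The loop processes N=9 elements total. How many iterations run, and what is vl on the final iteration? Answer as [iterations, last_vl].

[iterations, last_vl] = [3, 1]

256-bit reg / 64-bit elem → 4 lanes
9 elements at 4/iter → 3 passes, remainder 1 on the last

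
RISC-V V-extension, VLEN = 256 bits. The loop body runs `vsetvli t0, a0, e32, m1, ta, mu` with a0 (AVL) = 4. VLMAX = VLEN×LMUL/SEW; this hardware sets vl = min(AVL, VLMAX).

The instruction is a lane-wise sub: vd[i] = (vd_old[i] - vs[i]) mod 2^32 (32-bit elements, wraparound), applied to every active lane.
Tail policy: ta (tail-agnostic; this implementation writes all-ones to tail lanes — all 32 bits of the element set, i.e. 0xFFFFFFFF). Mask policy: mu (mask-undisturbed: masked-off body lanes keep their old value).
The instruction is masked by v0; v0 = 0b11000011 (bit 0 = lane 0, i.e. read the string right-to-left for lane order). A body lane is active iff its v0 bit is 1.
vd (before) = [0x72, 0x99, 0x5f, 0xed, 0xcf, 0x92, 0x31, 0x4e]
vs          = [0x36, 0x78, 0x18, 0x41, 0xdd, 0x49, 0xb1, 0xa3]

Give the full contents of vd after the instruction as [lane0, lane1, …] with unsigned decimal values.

VLMAX = VLEN×LMUL/SEW = 256×1/32 = 8
vl = min(AVL, VLMAX) = min(4, 8) = 4
[0] sub(0x72,0x36) = 0x3c
[1] sub(0x99,0x78) = 0x21
[2] mask-off/keep = 0x5f
[3] mask-off/keep = 0xed
[4] tail/ones = 0xffffffff
[5] tail/ones = 0xffffffff
[6] tail/ones = 0xffffffff
[7] tail/ones = 0xffffffff

vd = [60, 33, 95, 237, 4294967295, 4294967295, 4294967295, 4294967295]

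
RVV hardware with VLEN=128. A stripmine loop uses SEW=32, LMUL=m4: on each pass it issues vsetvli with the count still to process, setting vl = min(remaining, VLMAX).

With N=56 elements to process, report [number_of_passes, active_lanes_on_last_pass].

VLMAX = (128 × 4) / 32 = 16 lanes
iterations = ceil(56/16) = 4; final-pass vl = 8

[iterations, last_vl] = [4, 8]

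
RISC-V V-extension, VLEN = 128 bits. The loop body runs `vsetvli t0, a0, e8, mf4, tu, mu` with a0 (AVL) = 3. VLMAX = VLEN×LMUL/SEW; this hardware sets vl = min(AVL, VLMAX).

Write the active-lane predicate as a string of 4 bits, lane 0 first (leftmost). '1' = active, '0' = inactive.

predicate = 1110

lanes per group: 128·1/4/8 = 4
vl ← min(3, 4) = 3
bits (lane 0 leftmost): 1110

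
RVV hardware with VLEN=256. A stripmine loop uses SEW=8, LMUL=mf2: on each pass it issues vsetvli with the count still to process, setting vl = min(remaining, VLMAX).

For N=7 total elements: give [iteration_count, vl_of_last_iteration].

VLMAX = VLEN×LMUL/SEW = 256×1/2/8 = 16
7 elements at 16/iter → 1 passes, remainder 7 on the last

[iterations, last_vl] = [1, 7]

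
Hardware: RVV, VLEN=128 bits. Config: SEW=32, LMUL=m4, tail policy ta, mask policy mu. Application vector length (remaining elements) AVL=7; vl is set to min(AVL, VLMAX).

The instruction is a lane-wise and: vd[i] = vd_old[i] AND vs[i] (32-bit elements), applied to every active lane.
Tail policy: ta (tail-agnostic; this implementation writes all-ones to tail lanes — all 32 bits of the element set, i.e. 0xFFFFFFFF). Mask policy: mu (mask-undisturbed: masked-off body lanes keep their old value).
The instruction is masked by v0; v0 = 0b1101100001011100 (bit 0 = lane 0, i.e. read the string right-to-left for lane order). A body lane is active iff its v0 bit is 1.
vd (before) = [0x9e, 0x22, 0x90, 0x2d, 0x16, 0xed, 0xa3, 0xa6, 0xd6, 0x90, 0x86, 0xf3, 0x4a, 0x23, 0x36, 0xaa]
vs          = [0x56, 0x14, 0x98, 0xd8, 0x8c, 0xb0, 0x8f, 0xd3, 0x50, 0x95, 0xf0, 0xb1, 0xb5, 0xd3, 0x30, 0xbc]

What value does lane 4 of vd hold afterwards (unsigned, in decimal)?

VLMAX = VLEN×LMUL/SEW = 128×4/32 = 16
vl = min(AVL, VLMAX) = min(7, 16) = 7
vd[0] mask-off/keep -> 0x9e
vd[1] mask-off/keep -> 0x22
vd[2] and(0x90,0x98) -> 0x90
vd[3] and(0x2d,0xd8) -> 0x08
vd[4] and(0x16,0x8c) -> 0x04
vd[5] mask-off/keep -> 0xed
vd[6] and(0xa3,0x8f) -> 0x83
vd[7] tail/ones -> 0xffffffff
vd[8] tail/ones -> 0xffffffff
vd[9] tail/ones -> 0xffffffff
vd[10] tail/ones -> 0xffffffff
vd[11] tail/ones -> 0xffffffff
vd[12] tail/ones -> 0xffffffff
vd[13] tail/ones -> 0xffffffff
vd[14] tail/ones -> 0xffffffff
vd[15] tail/ones -> 0xffffffff

vd[4] = 4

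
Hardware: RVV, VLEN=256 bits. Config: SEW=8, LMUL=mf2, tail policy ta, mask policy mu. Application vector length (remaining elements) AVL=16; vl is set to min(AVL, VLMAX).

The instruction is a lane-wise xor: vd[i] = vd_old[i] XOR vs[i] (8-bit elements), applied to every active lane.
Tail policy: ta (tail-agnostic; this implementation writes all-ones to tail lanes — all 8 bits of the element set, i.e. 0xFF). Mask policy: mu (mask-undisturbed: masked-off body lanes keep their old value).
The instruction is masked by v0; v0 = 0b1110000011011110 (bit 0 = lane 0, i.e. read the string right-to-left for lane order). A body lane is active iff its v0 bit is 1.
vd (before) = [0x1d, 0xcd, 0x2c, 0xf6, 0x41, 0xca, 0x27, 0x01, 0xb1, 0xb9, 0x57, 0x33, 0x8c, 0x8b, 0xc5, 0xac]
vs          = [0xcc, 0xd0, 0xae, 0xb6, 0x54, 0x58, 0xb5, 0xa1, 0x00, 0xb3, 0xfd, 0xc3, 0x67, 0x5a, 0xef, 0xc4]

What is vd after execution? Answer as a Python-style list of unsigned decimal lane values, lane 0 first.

VLMAX = VLEN×LMUL/SEW = 256×1/2/8 = 16
vl = min(AVL, VLMAX) = min(16, 16) = 16
  i=0: mask-off/keep → 29
  i=1: xor(0xcd,0xd0) → 29
  i=2: xor(0x2c,0xae) → 130
  i=3: xor(0xf6,0xb6) → 64
  i=4: xor(0x41,0x54) → 21
  i=5: mask-off/keep → 202
  i=6: xor(0x27,0xb5) → 146
  i=7: xor(0x01,0xa1) → 160
  i=8: mask-off/keep → 177
  i=9: mask-off/keep → 185
  i=10: mask-off/keep → 87
  i=11: mask-off/keep → 51
  i=12: mask-off/keep → 140
  i=13: xor(0x8b,0x5a) → 209
  i=14: xor(0xc5,0xef) → 42
  i=15: xor(0xac,0xc4) → 104

vd = [29, 29, 130, 64, 21, 202, 146, 160, 177, 185, 87, 51, 140, 209, 42, 104]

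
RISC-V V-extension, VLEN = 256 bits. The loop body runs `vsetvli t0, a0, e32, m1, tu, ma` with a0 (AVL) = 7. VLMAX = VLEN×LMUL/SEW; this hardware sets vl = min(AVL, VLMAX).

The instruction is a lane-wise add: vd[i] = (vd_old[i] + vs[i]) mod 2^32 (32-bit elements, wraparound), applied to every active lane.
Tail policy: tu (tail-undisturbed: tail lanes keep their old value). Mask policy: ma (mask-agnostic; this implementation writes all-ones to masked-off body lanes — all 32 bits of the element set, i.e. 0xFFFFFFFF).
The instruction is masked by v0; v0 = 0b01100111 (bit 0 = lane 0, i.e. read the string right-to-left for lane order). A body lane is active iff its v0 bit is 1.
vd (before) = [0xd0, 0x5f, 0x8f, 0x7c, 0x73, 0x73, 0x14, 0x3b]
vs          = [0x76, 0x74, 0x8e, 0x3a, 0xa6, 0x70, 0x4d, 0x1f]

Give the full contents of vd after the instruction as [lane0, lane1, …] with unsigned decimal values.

VLMAX = (256 × 1) / 32 = 8 lanes
vl ← min(7, 8) = 7
  i=0: add(0xd0,0x76) → 326
  i=1: add(0x5f,0x74) → 211
  i=2: add(0x8f,0x8e) → 285
  i=3: mask-off/ones → 4294967295
  i=4: mask-off/ones → 4294967295
  i=5: add(0x73,0x70) → 227
  i=6: add(0x14,0x4d) → 97
  i=7: tail/keep → 59

vd = [326, 211, 285, 4294967295, 4294967295, 227, 97, 59]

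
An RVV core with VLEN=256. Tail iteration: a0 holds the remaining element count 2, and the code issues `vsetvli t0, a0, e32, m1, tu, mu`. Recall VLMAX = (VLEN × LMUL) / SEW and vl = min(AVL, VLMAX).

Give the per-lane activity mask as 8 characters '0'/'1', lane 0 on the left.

predicate = 11000000

lanes per group: 256·1/32 = 8
vl = min(AVL, VLMAX) = min(2, 8) = 2
bits (lane 0 leftmost): 11000000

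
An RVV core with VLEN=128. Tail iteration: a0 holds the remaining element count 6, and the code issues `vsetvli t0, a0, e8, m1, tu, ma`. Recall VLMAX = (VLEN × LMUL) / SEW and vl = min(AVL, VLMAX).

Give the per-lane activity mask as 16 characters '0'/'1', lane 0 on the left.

predicate = 1111110000000000

VLMAX = (128 × 1) / 8 = 16 lanes
vl = min(AVL, VLMAX) = min(6, 16) = 6
bits (lane 0 leftmost): 1111110000000000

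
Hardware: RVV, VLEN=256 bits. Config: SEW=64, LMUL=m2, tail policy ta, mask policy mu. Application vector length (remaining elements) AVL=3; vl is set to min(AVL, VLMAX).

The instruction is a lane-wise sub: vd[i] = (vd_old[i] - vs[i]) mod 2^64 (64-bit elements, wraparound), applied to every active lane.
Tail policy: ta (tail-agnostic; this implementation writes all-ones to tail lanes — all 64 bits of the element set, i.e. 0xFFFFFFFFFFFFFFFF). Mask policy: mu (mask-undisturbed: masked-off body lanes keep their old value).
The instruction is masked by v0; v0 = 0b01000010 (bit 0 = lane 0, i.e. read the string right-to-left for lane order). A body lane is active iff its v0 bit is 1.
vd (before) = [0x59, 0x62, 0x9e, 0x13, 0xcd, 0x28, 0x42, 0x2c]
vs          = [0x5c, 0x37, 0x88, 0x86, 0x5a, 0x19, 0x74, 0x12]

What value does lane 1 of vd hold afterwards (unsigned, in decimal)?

VLMAX = VLEN×LMUL/SEW = 256×2/64 = 8
vl = min(AVL, VLMAX) = min(3, 8) = 3
[0] mask-off/keep = 0x59
[1] sub(0x62,0x37) = 0x2b
[2] mask-off/keep = 0x9e
[3] tail/ones = 0xffffffffffffffff
[4] tail/ones = 0xffffffffffffffff
[5] tail/ones = 0xffffffffffffffff
[6] tail/ones = 0xffffffffffffffff
[7] tail/ones = 0xffffffffffffffff

vd[1] = 43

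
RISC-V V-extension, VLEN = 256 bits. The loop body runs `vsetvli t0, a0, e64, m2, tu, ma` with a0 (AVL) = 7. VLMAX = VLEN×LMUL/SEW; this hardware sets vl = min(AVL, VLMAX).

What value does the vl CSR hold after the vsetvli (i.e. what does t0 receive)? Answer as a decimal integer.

vl = 7

VLMAX = VLEN×LMUL/SEW = 256×2/64 = 8
vl = min(AVL, VLMAX) = min(7, 8) = 7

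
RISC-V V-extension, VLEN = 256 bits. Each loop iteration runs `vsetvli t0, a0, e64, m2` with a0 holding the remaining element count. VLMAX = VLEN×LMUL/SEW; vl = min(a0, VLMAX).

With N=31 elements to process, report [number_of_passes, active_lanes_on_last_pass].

lanes per group: 256·2/64 = 8
31 elements at 8/iter → 4 passes, remainder 7 on the last

[iterations, last_vl] = [4, 7]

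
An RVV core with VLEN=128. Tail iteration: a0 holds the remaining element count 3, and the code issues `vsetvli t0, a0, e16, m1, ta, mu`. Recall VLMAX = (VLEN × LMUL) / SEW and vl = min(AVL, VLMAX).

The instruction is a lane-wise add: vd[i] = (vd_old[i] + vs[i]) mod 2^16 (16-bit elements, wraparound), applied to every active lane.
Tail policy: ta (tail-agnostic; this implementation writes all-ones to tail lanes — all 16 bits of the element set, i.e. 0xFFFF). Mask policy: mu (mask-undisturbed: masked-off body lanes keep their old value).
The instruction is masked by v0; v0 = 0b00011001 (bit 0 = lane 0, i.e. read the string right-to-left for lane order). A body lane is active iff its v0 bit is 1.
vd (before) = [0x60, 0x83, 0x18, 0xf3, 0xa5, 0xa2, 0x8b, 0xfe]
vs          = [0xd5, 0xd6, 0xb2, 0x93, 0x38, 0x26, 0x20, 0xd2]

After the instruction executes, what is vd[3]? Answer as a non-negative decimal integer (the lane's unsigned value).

VLMAX = VLEN×LMUL/SEW = 128×1/16 = 8
vl ← min(3, 8) = 3
lane  0: add(0x60,0xd5) ⇒ 0x135
lane  1: mask-off/keep ⇒ 0x83
lane  2: mask-off/keep ⇒ 0x18
lane  3: tail/ones ⇒ 0xffff
lane  4: tail/ones ⇒ 0xffff
lane  5: tail/ones ⇒ 0xffff
lane  6: tail/ones ⇒ 0xffff
lane  7: tail/ones ⇒ 0xffff

vd[3] = 65535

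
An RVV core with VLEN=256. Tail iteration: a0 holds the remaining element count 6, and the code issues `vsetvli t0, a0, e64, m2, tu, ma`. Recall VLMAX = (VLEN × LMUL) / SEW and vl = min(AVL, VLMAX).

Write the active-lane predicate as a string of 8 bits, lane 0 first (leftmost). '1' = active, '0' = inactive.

predicate = 11111100

VLMAX = (256 × 2) / 64 = 8 lanes
vl = min(AVL, VLMAX) = min(6, 8) = 6
bits (lane 0 leftmost): 11111100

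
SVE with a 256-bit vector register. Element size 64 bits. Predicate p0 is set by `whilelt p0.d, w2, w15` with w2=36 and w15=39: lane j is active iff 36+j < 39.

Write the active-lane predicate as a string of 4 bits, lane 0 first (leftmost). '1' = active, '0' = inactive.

lane count: 256 div 64 = 4
p0[j] = (36+j < 39); true for j=0..2 → 3 lanes set
bits (lane 0 leftmost): 1110

predicate = 1110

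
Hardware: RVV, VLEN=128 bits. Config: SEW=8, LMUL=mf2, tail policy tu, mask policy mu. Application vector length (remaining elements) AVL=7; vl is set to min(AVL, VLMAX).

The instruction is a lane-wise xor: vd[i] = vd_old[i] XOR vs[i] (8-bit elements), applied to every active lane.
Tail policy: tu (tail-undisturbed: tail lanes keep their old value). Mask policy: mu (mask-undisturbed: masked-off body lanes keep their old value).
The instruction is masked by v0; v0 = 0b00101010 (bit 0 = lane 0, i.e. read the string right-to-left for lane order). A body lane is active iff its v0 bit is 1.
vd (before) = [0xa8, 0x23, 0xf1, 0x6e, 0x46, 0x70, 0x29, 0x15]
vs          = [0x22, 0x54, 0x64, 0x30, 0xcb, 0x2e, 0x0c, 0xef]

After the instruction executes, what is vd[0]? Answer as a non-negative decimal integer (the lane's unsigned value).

vd[0] = 168

VLMAX = VLEN×LMUL/SEW = 128×1/2/8 = 8
AVL=7 ≤ VLMAX=8, so vl = 7
[0] mask-off/keep = 0xa8
[1] xor(0x23,0x54) = 0x77
[2] mask-off/keep = 0xf1
[3] xor(0x6e,0x30) = 0x5e
[4] mask-off/keep = 0x46
[5] xor(0x70,0x2e) = 0x5e
[6] mask-off/keep = 0x29
[7] tail/keep = 0x15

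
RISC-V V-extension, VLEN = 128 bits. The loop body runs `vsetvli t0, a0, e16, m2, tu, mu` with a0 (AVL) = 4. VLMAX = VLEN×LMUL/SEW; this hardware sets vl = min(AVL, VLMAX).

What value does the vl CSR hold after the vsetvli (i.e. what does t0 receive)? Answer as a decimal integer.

VLMAX = (128 × 2) / 16 = 16 lanes
AVL=4 ≤ VLMAX=16, so vl = 4

vl = 4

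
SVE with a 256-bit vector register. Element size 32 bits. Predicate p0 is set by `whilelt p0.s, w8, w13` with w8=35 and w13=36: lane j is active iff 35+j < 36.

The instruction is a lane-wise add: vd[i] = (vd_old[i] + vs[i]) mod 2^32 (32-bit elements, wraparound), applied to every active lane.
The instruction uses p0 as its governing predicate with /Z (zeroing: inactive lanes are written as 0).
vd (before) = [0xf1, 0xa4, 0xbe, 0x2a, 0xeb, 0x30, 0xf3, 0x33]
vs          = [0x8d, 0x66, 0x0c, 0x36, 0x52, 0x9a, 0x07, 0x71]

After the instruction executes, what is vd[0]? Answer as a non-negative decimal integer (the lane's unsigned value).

register lanes = 256/32 = 8
active while 35+j < 36, i.e. j ∈ [0,1) capped at 8 ⇒ 1
lane  0: add(0xf1,0x8d) ⇒ 0x17e
lane  1: tail/zero ⇒ 0x00
lane  2: tail/zero ⇒ 0x00
lane  3: tail/zero ⇒ 0x00
lane  4: tail/zero ⇒ 0x00
lane  5: tail/zero ⇒ 0x00
lane  6: tail/zero ⇒ 0x00
lane  7: tail/zero ⇒ 0x00

vd[0] = 382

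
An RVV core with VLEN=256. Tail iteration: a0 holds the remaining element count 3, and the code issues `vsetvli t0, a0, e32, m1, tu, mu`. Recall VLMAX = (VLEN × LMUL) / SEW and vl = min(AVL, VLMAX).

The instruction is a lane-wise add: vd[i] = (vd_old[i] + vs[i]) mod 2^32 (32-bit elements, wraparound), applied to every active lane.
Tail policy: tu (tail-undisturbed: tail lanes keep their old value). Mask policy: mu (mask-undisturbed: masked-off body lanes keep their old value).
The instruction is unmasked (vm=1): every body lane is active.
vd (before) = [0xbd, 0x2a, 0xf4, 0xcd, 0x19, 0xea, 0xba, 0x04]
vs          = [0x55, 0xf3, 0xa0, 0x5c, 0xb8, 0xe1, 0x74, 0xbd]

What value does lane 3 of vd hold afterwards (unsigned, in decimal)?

vd[3] = 205

lanes per group: 256·1/32 = 8
AVL=3 ≤ VLMAX=8, so vl = 3
lane  0: add(0xbd,0x55) ⇒ 0x112
lane  1: add(0x2a,0xf3) ⇒ 0x11d
lane  2: add(0xf4,0xa0) ⇒ 0x194
lane  3: tail/keep ⇒ 0xcd
lane  4: tail/keep ⇒ 0x19
lane  5: tail/keep ⇒ 0xea
lane  6: tail/keep ⇒ 0xba
lane  7: tail/keep ⇒ 0x04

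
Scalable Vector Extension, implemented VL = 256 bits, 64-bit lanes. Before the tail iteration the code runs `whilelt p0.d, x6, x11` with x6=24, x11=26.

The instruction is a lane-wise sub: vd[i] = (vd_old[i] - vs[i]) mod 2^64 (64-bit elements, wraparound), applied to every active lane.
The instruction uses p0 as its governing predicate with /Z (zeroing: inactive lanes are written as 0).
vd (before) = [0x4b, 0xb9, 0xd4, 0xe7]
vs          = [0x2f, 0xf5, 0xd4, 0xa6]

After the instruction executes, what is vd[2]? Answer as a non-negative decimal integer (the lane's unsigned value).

vd[2] = 0

256-bit reg / 64-bit elem → 4 lanes
active while 24+j < 26, i.e. j ∈ [0,2) capped at 4 ⇒ 2
  i=0: sub(0x4b,0x2f) → 28
  i=1: sub(0xb9,0xf5) → 18446744073709551556
  i=2: tail/zero → 0
  i=3: tail/zero → 0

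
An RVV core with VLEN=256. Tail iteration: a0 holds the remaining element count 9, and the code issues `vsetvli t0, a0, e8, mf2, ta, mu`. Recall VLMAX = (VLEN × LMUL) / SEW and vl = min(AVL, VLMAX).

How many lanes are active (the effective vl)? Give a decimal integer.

lanes per group: 256·1/2/8 = 16
vl = min(AVL, VLMAX) = min(9, 16) = 9

vl = 9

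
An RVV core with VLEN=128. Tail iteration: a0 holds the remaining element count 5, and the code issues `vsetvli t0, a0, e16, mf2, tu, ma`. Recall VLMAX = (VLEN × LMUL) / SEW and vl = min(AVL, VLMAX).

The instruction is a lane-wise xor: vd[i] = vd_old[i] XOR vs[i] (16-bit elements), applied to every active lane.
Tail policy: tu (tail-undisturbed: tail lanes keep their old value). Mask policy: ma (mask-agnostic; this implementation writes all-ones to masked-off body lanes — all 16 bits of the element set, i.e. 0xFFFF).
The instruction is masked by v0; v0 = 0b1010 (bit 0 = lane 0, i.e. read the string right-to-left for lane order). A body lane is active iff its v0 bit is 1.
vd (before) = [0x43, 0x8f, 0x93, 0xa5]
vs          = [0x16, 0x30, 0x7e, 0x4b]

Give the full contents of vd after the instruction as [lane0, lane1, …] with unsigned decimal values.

lanes per group: 128·1/2/16 = 4
AVL=5 > VLMAX=4, so vl = 4
vd[0] mask-off/ones -> 0xffff
vd[1] xor(0x8f,0x30) -> 0xbf
vd[2] mask-off/ones -> 0xffff
vd[3] xor(0xa5,0x4b) -> 0xee

vd = [65535, 191, 65535, 238]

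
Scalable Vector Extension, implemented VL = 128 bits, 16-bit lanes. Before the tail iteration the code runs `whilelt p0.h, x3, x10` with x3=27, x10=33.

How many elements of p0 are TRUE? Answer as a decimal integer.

vl = 6

register lanes = 128/16 = 8
p0[j] = (27+j < 33); true for j=0..5 → 6 lanes set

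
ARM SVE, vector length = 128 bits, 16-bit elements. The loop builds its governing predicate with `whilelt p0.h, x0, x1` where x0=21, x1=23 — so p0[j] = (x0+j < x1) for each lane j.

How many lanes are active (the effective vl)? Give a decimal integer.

128-bit reg / 16-bit elem → 8 lanes
active while 21+j < 23, i.e. j ∈ [0,2) capped at 8 ⇒ 2

vl = 2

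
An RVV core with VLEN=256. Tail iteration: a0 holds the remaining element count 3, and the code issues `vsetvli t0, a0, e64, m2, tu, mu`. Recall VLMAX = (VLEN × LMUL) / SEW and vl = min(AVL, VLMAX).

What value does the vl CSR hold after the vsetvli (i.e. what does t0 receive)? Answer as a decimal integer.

vl = 3

VLMAX = (256 × 2) / 64 = 8 lanes
AVL=3 ≤ VLMAX=8, so vl = 3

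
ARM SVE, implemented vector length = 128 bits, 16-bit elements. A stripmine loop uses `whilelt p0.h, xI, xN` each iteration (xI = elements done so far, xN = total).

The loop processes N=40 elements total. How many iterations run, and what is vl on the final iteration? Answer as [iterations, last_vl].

lane count: 128 div 16 = 8
iterations = ceil(40/8) = 5; final-pass vl = 8

[iterations, last_vl] = [5, 8]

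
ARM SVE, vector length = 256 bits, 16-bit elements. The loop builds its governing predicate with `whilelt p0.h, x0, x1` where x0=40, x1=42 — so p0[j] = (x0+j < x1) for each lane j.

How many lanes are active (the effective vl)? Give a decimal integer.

register lanes = 256/16 = 16
p0[j] = (40+j < 42); true for j=0..1 → 2 lanes set

vl = 2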